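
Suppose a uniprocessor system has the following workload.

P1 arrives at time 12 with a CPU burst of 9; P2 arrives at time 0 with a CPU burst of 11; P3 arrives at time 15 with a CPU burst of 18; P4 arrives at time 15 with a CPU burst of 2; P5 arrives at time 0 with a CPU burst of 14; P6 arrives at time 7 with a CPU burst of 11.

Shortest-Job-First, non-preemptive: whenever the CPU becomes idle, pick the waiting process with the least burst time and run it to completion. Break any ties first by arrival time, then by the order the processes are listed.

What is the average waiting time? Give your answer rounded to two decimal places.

14.67

Timeline: | P2 0-11 | P6 11-22 | P4 22-24 | P1 24-33 | P5 33-47 | P3 47-65 |
Completion: P1=33  P2=11  P3=65  P4=24  P5=47  P6=22
Turnaround (C−A): P1=21  P2=11  P3=50  P4=9  P5=47  P6=15
Waiting times: P1=12, P2=0, P3=32, P4=7, P5=33, P6=4
Average waiting = (12+0+32+7+33+4) / 6 = 88/6 = 14.67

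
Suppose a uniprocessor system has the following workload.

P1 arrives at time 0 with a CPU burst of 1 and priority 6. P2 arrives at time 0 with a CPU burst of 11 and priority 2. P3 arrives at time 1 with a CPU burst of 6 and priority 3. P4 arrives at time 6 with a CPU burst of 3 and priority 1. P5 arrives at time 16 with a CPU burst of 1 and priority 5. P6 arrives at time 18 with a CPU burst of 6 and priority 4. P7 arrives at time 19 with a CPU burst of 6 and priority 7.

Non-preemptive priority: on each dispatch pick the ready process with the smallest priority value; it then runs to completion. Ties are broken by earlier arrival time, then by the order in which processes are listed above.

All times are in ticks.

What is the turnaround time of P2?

Gantt: | P2 0-11 | P4 11-14 | P3 14-20 | P6 20-26 | P5 26-27 | P1 27-28 | P7 28-34 |
Completion: P1=28  P2=11  P3=20  P4=14  P5=27  P6=26  P7=34
Turnaround (C−A): P1=28  P2=11  P3=19  P4=8  P5=11  P6=8  P7=15
Turnaround(P2) = completion − arrival = 11 − 0 = 11

11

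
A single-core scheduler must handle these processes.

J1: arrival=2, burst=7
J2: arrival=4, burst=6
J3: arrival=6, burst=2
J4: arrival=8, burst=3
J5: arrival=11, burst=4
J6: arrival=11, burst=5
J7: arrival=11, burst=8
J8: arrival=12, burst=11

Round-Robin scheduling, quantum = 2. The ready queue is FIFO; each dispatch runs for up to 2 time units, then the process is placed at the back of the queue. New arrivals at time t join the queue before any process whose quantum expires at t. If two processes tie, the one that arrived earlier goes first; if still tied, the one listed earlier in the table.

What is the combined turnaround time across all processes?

Timeline: | idle 0-2 | J1 2-4 | J2 4-6 | J1 6-8 | J3 8-10 | J2 10-12 | J4 12-14 | J1 14-16 | J5 16-18 | J6 18-20 | J7 20-22 | J8 22-24 | J2 24-26 | J4 26-27 | J1 27-28 | J5 28-30 | J6 30-32 | J7 32-34 | J8 34-36 | J6 36-37 | J7 37-39 | J8 39-41 | J7 41-43 | J8 43-48 |
Completion: J1=28  J2=26  J3=10  J4=27  J5=30  J6=37  J7=43  J8=48
Turnaround (C−A): J1=26  J2=22  J3=4  J4=19  J5=19  J6=26  J7=32  J8=36
Turnaround = completion − arrival: J1=26, J2=22, J3=4, J4=19, J5=19, J6=26, J7=32, J8=36
Total turnaround = 26 + 22 + 4 + 19 + 19 + 26 + 32 + 36 = 184

184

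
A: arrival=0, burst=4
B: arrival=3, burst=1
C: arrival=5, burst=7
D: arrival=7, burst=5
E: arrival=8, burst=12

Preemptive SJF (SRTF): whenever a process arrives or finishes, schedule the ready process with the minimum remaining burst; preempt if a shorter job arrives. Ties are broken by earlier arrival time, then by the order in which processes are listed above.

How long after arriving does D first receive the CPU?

5

Gantt: | A 0-4 | B 4-5 | C 5-12 | D 12-17 | E 17-29 |
Completion: A=4  B=5  C=12  D=17  E=29
Response(D) = first start − arrival = 12 − 7 = 5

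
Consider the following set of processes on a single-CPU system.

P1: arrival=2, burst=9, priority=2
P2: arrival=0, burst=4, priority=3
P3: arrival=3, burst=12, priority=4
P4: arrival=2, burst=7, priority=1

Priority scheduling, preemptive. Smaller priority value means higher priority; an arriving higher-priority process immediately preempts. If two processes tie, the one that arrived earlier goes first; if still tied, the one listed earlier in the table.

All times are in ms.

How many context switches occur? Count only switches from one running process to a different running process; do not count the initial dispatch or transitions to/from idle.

4

Timeline: | P2 0-2 | P4 2-9 | P1 9-18 | P2 18-20 | P3 20-32 |
Completion: P1=18  P2=20  P3=32  P4=9
Turnaround (C−A): P1=16  P2=20  P3=29  P4=7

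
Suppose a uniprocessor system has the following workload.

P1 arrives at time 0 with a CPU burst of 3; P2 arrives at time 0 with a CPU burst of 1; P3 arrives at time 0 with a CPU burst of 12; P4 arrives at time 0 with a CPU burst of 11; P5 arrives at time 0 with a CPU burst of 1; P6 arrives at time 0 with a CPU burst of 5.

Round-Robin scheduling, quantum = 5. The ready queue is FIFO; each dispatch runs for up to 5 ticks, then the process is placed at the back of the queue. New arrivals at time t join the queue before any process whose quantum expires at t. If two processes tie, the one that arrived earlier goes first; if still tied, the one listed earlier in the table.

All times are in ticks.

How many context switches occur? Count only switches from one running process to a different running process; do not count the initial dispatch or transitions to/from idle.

Gantt: | P1 0-3 | P2 3-4 | P3 4-9 | P4 9-14 | P5 14-15 | P6 15-20 | P3 20-25 | P4 25-30 | P3 30-32 | P4 32-33 |
Completion: P1=3  P2=4  P3=32  P4=33  P5=15  P6=20
Turnaround (C−A): P1=3  P2=4  P3=32  P4=33  P5=15  P6=20

9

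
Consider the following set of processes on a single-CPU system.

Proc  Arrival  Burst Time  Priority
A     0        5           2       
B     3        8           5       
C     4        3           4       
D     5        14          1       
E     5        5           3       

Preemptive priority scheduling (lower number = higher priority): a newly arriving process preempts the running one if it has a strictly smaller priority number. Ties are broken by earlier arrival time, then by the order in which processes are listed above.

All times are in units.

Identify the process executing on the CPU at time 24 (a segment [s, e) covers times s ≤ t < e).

C

Timeline: | A 0-5 | D 5-19 | E 19-24 | C 24-27 | B 27-35 |
Completion: A=5  B=35  C=27  D=19  E=24
Turnaround (C−A): A=5  B=32  C=23  D=14  E=19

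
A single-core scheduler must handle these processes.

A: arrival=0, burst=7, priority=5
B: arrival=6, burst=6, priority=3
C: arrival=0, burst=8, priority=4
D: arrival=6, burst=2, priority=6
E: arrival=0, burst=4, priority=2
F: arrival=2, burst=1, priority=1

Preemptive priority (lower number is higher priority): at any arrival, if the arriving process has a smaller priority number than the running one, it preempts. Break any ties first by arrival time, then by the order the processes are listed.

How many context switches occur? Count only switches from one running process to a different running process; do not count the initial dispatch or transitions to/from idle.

7

Gantt: | E 0-2 | F 2-3 | E 3-5 | C 5-6 | B 6-12 | C 12-19 | A 19-26 | D 26-28 |
Completion: A=26  B=12  C=19  D=28  E=5  F=3
Turnaround (C−A): A=26  B=6  C=19  D=22  E=5  F=1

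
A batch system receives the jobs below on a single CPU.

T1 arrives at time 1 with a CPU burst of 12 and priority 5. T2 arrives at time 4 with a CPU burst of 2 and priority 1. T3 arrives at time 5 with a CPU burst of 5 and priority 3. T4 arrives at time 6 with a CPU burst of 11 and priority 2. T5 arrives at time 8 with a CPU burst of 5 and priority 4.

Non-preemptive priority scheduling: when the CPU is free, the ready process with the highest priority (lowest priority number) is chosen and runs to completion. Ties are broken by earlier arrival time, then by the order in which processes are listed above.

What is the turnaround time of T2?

Timeline: | idle 0-1 | T1 1-13 | T2 13-15 | T4 15-26 | T3 26-31 | T5 31-36 |
Completion: T1=13  T2=15  T3=31  T4=26  T5=36
Turnaround (C−A): T1=12  T2=11  T3=26  T4=20  T5=28
Turnaround(T2) = completion − arrival = 15 − 4 = 11

11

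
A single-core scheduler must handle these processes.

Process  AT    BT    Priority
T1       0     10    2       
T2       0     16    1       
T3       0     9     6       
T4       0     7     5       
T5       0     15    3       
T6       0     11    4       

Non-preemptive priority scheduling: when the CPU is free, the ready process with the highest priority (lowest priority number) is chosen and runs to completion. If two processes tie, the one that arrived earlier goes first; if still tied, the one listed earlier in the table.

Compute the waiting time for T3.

Gantt: | T2 0-16 | T1 16-26 | T5 26-41 | T6 41-52 | T4 52-59 | T3 59-68 |
Completion: T1=26  T2=16  T3=68  T4=59  T5=41  T6=52
Turnaround (C−A): T1=26  T2=16  T3=68  T4=59  T5=41  T6=52
Waiting(T3) = turnaround − burst = 68 − 9 = 59

59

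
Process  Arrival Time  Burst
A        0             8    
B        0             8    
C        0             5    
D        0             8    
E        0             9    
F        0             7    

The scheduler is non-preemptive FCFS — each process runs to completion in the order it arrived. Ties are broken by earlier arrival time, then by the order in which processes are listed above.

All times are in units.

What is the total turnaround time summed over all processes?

157

Gantt: | A 0-8 | B 8-16 | C 16-21 | D 21-29 | E 29-38 | F 38-45 |
Completion: A=8  B=16  C=21  D=29  E=38  F=45
Turnaround (C−A): A=8  B=16  C=21  D=29  E=38  F=45
Turnaround = completion − arrival: A=8, B=16, C=21, D=29, E=38, F=45
Total turnaround = 8 + 16 + 21 + 29 + 38 + 45 = 157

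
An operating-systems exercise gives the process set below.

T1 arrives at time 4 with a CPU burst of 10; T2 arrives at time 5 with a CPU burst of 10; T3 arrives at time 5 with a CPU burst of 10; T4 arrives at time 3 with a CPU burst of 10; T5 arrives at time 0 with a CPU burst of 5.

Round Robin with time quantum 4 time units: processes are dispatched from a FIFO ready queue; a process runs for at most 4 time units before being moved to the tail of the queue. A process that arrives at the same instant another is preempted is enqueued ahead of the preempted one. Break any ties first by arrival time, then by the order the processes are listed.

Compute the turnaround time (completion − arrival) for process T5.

13

Gantt: | T5 0-4 | T4 4-8 | T1 8-12 | T5 12-13 | T2 13-17 | T3 17-21 | T4 21-25 | T1 25-29 | T2 29-33 | T3 33-37 | T4 37-39 | T1 39-41 | T2 41-43 | T3 43-45 |
Completion: T1=41  T2=43  T3=45  T4=39  T5=13
Turnaround(T5) = completion − arrival = 13 − 0 = 13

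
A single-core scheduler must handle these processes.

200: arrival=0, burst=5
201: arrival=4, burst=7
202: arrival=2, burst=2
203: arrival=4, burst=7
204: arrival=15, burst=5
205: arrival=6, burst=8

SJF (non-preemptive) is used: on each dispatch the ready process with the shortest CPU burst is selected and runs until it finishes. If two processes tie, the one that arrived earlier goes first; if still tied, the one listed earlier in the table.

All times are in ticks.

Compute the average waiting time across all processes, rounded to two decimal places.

7.00

Timeline: | 200 0-5 | 202 5-7 | 201 7-14 | 203 14-21 | 204 21-26 | 205 26-34 |
Completion: 200=5  201=14  202=7  203=21  204=26  205=34
Turnaround (C−A): 200=5  201=10  202=5  203=17  204=11  205=28
Waiting times: 200=0, 201=3, 202=3, 203=10, 204=6, 205=20
Average waiting = (0+3+3+10+6+20) / 6 = 42/6 = 7.00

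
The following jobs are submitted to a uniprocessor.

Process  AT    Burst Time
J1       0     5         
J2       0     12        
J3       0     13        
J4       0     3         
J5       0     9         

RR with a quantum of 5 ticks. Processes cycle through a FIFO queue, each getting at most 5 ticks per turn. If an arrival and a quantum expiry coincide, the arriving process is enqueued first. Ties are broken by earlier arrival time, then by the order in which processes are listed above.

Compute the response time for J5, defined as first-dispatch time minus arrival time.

18

Timeline: | J1 0-5 | J2 5-10 | J3 10-15 | J4 15-18 | J5 18-23 | J2 23-28 | J3 28-33 | J5 33-37 | J2 37-39 | J3 39-42 |
Completion: J1=5  J2=39  J3=42  J4=18  J5=37
Turnaround (C−A): J1=5  J2=39  J3=42  J4=18  J5=37
Response(J5) = first start − arrival = 18 − 0 = 18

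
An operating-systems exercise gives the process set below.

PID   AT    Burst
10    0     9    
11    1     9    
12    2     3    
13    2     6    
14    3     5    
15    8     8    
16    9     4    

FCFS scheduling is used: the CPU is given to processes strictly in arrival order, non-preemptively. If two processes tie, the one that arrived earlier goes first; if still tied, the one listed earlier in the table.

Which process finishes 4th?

Schedule: | 10 0-9 | 11 9-18 | 12 18-21 | 13 21-27 | 14 27-32 | 15 32-40 | 16 40-44 |
Completion: 10=9  11=18  12=21  13=27  14=32  15=40  16=44
Turnaround (C−A): 10=9  11=17  12=19  13=25  14=29  15=32  16=35
Finish order: 10 → 11 → 12 → 13 → 14 → 15 → 16

13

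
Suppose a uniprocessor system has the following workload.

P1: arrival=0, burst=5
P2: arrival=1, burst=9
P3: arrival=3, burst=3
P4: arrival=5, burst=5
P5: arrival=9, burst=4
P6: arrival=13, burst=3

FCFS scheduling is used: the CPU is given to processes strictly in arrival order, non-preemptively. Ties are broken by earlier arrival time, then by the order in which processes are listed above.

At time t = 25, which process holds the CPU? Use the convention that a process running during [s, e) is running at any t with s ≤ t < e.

P5

Gantt: | P1 0-5 | P2 5-14 | P3 14-17 | P4 17-22 | P5 22-26 | P6 26-29 |
Completion: P1=5  P2=14  P3=17  P4=22  P5=26  P6=29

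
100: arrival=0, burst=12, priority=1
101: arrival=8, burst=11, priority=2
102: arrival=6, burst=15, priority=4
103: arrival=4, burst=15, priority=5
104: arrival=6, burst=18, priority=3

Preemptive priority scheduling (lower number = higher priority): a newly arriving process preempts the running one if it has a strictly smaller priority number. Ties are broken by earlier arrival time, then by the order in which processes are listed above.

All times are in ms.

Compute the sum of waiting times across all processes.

108

Timeline: | 100 0-12 | 101 12-23 | 104 23-41 | 102 41-56 | 103 56-71 |
Completion: 100=12  101=23  102=56  103=71  104=41
Waiting = turnaround − burst: 100=0, 101=4, 102=35, 103=52, 104=17
Total waiting = 0 + 4 + 35 + 52 + 17 = 108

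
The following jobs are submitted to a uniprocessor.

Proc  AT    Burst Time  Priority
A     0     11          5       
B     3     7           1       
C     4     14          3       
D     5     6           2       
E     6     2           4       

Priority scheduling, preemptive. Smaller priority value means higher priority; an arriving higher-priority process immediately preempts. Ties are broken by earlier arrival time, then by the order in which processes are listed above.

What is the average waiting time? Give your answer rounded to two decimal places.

14.00

Gantt: | A 0-3 | B 3-10 | D 10-16 | C 16-30 | E 30-32 | A 32-40 |
Completion: A=40  B=10  C=30  D=16  E=32
Turnaround (C−A): A=40  B=7  C=26  D=11  E=26
Waiting times: A=29, B=0, C=12, D=5, E=24
Average waiting = (29+0+12+5+24) / 5 = 70/5 = 14.00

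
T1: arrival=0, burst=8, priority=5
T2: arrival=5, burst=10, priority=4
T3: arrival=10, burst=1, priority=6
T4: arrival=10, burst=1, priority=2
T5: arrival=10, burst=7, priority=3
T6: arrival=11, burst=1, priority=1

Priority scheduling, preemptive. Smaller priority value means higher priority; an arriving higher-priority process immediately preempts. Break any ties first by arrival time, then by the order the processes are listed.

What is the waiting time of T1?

19

Gantt: | T1 0-5 | T2 5-10 | T4 10-11 | T6 11-12 | T5 12-19 | T2 19-24 | T1 24-27 | T3 27-28 |
Completion: T1=27  T2=24  T3=28  T4=11  T5=19  T6=12
Turnaround (C−A): T1=27  T2=19  T3=18  T4=1  T5=9  T6=1
Waiting(T1) = turnaround − burst = 27 − 8 = 19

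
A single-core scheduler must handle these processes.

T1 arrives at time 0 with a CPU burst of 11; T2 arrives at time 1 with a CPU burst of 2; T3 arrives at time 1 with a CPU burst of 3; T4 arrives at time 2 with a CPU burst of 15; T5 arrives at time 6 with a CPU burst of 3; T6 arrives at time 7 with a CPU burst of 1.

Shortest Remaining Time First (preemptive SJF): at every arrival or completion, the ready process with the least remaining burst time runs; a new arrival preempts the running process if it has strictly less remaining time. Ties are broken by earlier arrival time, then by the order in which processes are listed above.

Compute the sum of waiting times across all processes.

Gantt: | T1 0-1 | T2 1-3 | T3 3-6 | T5 6-7 | T6 7-8 | T5 8-10 | T1 10-20 | T4 20-35 |
Completion: T1=20  T2=3  T3=6  T4=35  T5=10  T6=8
Waiting = turnaround − burst: T1=9, T2=0, T3=2, T4=18, T5=1, T6=0
Total waiting = 9 + 0 + 2 + 18 + 1 + 0 = 30

30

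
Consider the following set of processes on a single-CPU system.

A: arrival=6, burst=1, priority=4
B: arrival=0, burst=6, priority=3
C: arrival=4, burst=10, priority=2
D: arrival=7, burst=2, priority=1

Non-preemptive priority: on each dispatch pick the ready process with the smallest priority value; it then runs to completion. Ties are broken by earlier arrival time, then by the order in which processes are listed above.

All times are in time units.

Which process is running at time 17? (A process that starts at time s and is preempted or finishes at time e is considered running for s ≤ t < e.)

Gantt: | B 0-6 | C 6-16 | D 16-18 | A 18-19 |
Completion: A=19  B=6  C=16  D=18
Turnaround (C−A): A=13  B=6  C=12  D=11

D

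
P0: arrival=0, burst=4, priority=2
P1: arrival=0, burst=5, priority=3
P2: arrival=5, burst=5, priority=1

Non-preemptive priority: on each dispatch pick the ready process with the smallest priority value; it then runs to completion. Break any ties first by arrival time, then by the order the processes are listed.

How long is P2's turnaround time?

Schedule: | P0 0-4 | P1 4-9 | P2 9-14 |
Completion: P0=4  P1=9  P2=14
Turnaround(P2) = completion − arrival = 14 − 5 = 9

9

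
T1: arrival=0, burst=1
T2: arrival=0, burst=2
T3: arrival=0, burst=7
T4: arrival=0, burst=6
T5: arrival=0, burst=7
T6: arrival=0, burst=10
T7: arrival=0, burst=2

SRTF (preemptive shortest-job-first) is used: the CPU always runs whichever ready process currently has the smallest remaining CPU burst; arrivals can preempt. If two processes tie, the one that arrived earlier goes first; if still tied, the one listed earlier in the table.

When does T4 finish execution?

Gantt: | T1 0-1 | T2 1-3 | T7 3-5 | T4 5-11 | T3 11-18 | T5 18-25 | T6 25-35 |
Completion: T1=1  T2=3  T3=18  T4=11  T5=25  T6=35  T7=5
Turnaround (C−A): T1=1  T2=3  T3=18  T4=11  T5=25  T6=35  T7=5

11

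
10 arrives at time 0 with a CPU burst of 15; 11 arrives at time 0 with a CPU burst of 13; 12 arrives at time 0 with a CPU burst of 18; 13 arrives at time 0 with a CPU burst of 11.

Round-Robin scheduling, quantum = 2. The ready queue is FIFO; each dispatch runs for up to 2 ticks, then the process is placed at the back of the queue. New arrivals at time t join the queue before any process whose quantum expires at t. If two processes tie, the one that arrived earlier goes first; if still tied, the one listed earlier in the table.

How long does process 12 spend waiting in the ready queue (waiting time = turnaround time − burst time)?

39

Schedule: | 10 0-2 | 11 2-4 | 12 4-6 | 13 6-8 | 10 8-10 | 11 10-12 | 12 12-14 | 13 14-16 | 10 16-18 | 11 18-20 | 12 20-22 | 13 22-24 | 10 24-26 | 11 26-28 | 12 28-30 | 13 30-32 | 10 32-34 | 11 34-36 | 12 36-38 | 13 38-40 | 10 40-42 | 11 42-44 | 12 44-46 | 13 46-47 | 10 47-49 | 11 49-50 | 12 50-52 | 10 52-53 | 12 53-57 |
Completion: 10=53  11=50  12=57  13=47
Waiting(12) = turnaround − burst = 57 − 18 = 39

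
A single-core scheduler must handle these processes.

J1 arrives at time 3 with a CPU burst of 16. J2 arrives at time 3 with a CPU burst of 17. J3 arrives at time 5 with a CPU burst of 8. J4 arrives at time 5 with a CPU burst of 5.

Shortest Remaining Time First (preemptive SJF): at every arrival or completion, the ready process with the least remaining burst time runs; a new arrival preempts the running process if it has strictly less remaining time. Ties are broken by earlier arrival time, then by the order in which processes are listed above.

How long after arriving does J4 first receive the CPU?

0

Timeline: | idle 0-3 | J1 3-5 | J4 5-10 | J3 10-18 | J1 18-32 | J2 32-49 |
Completion: J1=32  J2=49  J3=18  J4=10
Response(J4) = first start − arrival = 5 − 5 = 0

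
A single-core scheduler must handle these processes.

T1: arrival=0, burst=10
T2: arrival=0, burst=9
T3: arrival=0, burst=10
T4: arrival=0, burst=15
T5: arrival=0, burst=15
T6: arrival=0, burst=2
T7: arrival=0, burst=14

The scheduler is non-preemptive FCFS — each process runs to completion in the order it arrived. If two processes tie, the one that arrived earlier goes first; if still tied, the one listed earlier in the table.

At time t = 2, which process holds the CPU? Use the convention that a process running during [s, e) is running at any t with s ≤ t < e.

T1

Schedule: | T1 0-10 | T2 10-19 | T3 19-29 | T4 29-44 | T5 44-59 | T6 59-61 | T7 61-75 |
Completion: T1=10  T2=19  T3=29  T4=44  T5=59  T6=61  T7=75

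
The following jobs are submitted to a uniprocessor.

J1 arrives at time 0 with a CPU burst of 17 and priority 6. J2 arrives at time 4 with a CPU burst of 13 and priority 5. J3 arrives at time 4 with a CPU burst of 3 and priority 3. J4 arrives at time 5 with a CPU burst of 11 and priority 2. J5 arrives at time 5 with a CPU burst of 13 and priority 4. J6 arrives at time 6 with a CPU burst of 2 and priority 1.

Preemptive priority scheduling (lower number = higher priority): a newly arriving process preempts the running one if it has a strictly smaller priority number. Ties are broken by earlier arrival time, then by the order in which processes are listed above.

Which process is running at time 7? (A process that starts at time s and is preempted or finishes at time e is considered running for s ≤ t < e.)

J6

Timeline: | J1 0-4 | J3 4-5 | J4 5-6 | J6 6-8 | J4 8-18 | J3 18-20 | J5 20-33 | J2 33-46 | J1 46-59 |
Completion: J1=59  J2=46  J3=20  J4=18  J5=33  J6=8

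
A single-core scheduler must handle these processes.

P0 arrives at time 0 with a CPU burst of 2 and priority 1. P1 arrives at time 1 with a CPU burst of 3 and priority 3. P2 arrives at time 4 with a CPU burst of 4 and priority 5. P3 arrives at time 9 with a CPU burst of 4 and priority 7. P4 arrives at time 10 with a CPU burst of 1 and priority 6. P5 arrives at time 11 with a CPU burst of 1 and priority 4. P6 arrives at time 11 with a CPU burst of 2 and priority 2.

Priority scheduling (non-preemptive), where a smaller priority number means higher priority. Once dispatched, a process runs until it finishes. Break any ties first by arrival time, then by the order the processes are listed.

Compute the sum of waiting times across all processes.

14

Gantt: | P0 0-2 | P1 2-5 | P2 5-9 | P3 9-13 | P6 13-15 | P5 15-16 | P4 16-17 |
Completion: P0=2  P1=5  P2=9  P3=13  P4=17  P5=16  P6=15
Turnaround (C−A): P0=2  P1=4  P2=5  P3=4  P4=7  P5=5  P6=4
Waiting = turnaround − burst: P0=0, P1=1, P2=1, P3=0, P4=6, P5=4, P6=2
Total waiting = 0 + 1 + 1 + 0 + 6 + 4 + 2 = 14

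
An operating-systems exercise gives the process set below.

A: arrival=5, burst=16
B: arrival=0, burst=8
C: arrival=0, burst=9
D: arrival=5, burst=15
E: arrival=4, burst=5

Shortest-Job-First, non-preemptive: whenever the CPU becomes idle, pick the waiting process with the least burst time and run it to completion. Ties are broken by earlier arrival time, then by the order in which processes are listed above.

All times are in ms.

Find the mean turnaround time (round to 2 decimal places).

23.80

Timeline: | B 0-8 | E 8-13 | C 13-22 | D 22-37 | A 37-53 |
Completion: A=53  B=8  C=22  D=37  E=13
Turnaround times: A=48, B=8, C=22, D=32, E=9
Average turnaround = (48+8+22+32+9) / 5 = 119/5 = 23.80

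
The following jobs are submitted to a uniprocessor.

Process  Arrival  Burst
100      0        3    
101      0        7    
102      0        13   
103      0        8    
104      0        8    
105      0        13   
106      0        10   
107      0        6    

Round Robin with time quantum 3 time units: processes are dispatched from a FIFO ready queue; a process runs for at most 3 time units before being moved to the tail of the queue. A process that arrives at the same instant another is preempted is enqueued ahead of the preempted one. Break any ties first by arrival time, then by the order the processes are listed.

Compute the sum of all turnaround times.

Gantt: | 100 0-3 | 101 3-6 | 102 6-9 | 103 9-12 | 104 12-15 | 105 15-18 | 106 18-21 | 107 21-24 | 101 24-27 | 102 27-30 | 103 30-33 | 104 33-36 | 105 36-39 | 106 39-42 | 107 42-45 | 101 45-46 | 102 46-49 | 103 49-51 | 104 51-53 | 105 53-56 | 106 56-59 | 102 59-62 | 105 62-65 | 106 65-66 | 102 66-67 | 105 67-68 |
Completion: 100=3  101=46  102=67  103=51  104=53  105=68  106=66  107=45
Turnaround = completion − arrival: 100=3, 101=46, 102=67, 103=51, 104=53, 105=68, 106=66, 107=45
Total turnaround = 3 + 46 + 67 + 51 + 53 + 68 + 66 + 45 = 399

399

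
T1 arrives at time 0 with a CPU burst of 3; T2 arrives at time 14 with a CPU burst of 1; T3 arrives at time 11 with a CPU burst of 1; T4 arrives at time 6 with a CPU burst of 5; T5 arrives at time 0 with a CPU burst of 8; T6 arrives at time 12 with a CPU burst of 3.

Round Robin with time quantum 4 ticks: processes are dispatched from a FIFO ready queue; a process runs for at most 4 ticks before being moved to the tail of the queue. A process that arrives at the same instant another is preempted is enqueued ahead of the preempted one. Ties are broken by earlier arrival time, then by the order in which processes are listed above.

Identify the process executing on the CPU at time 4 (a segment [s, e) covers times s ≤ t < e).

Schedule: | T1 0-3 | T5 3-7 | T4 7-11 | T5 11-15 | T3 15-16 | T4 16-17 | T6 17-20 | T2 20-21 |
Completion: T1=3  T2=21  T3=16  T4=17  T5=15  T6=20
Turnaround (C−A): T1=3  T2=7  T3=5  T4=11  T5=15  T6=8

T5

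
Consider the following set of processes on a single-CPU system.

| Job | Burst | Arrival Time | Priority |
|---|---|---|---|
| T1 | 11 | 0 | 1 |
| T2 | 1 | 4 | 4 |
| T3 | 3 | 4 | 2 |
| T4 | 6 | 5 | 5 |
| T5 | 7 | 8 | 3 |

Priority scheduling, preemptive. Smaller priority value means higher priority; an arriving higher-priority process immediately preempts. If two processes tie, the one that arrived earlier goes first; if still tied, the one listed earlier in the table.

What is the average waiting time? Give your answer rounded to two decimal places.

9.40

Schedule: | T1 0-11 | T3 11-14 | T5 14-21 | T2 21-22 | T4 22-28 |
Completion: T1=11  T2=22  T3=14  T4=28  T5=21
Waiting times: T1=0, T2=17, T3=7, T4=17, T5=6
Average waiting = (0+17+7+17+6) / 5 = 47/5 = 9.40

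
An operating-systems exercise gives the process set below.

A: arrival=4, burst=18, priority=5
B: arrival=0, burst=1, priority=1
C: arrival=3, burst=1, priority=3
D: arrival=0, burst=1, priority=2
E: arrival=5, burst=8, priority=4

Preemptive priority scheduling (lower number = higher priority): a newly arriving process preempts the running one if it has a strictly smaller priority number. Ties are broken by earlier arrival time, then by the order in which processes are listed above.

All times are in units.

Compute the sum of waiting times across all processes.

9

Gantt: | B 0-1 | D 1-2 | idle 2-3 | C 3-4 | A 4-5 | E 5-13 | A 13-30 |
Completion: A=30  B=1  C=4  D=2  E=13
Turnaround (C−A): A=26  B=1  C=1  D=2  E=8
Waiting = turnaround − burst: A=8, B=0, C=0, D=1, E=0
Total waiting = 8 + 0 + 0 + 1 + 0 = 9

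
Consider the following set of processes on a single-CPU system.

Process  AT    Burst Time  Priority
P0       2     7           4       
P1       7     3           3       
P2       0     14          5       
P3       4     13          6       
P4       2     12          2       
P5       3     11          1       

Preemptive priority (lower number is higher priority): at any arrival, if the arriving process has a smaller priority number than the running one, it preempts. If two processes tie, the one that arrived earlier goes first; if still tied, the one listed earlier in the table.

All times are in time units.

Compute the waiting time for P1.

18

Timeline: | P2 0-2 | P4 2-3 | P5 3-14 | P4 14-25 | P1 25-28 | P0 28-35 | P2 35-47 | P3 47-60 |
Completion: P0=35  P1=28  P2=47  P3=60  P4=25  P5=14
Turnaround (C−A): P0=33  P1=21  P2=47  P3=56  P4=23  P5=11
Waiting(P1) = turnaround − burst = 21 − 3 = 18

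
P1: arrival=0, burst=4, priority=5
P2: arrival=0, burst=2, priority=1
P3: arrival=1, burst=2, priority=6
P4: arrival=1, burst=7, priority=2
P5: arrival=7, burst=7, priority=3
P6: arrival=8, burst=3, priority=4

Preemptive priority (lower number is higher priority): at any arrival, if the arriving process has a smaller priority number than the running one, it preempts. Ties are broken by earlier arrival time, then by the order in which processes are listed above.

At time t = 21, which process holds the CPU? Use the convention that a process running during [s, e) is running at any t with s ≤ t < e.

Timeline: | P2 0-2 | P4 2-9 | P5 9-16 | P6 16-19 | P1 19-23 | P3 23-25 |
Completion: P1=23  P2=2  P3=25  P4=9  P5=16  P6=19

P1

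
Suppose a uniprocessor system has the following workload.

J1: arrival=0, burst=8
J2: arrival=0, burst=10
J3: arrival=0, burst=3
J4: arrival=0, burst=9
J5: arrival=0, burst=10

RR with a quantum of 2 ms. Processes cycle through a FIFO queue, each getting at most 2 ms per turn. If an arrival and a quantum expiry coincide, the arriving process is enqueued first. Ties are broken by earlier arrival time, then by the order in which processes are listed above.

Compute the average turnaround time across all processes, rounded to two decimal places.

Schedule: | J1 0-2 | J2 2-4 | J3 4-6 | J4 6-8 | J5 8-10 | J1 10-12 | J2 12-14 | J3 14-15 | J4 15-17 | J5 17-19 | J1 19-21 | J2 21-23 | J4 23-25 | J5 25-27 | J1 27-29 | J2 29-31 | J4 31-33 | J5 33-35 | J2 35-37 | J4 37-38 | J5 38-40 |
Completion: J1=29  J2=37  J3=15  J4=38  J5=40
Turnaround times: J1=29, J2=37, J3=15, J4=38, J5=40
Average turnaround = (29+37+15+38+40) / 5 = 159/5 = 31.80

31.80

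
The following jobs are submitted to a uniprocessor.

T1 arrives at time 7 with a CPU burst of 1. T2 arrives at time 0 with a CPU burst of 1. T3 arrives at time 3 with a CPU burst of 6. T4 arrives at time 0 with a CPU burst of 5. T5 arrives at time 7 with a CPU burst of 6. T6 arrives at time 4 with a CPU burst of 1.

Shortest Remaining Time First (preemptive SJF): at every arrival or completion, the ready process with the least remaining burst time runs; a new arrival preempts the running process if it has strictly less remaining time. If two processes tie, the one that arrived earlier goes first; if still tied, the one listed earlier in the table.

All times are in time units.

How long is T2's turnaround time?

1

Gantt: | T2 0-1 | T4 1-4 | T6 4-5 | T4 5-7 | T1 7-8 | T3 8-14 | T5 14-20 |
Completion: T1=8  T2=1  T3=14  T4=7  T5=20  T6=5
Turnaround (C−A): T1=1  T2=1  T3=11  T4=7  T5=13  T6=1
Turnaround(T2) = completion − arrival = 1 − 0 = 1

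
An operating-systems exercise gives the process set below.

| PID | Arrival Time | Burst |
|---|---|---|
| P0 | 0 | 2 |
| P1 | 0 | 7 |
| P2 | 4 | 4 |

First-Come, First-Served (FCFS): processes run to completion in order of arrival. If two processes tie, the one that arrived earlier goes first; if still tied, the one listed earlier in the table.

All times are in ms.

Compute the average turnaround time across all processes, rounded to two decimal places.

Gantt: | P0 0-2 | P1 2-9 | P2 9-13 |
Completion: P0=2  P1=9  P2=13
Turnaround (C−A): P0=2  P1=9  P2=9
Turnaround times: P0=2, P1=9, P2=9
Average turnaround = (2+9+9) / 3 = 20/3 = 6.67

6.67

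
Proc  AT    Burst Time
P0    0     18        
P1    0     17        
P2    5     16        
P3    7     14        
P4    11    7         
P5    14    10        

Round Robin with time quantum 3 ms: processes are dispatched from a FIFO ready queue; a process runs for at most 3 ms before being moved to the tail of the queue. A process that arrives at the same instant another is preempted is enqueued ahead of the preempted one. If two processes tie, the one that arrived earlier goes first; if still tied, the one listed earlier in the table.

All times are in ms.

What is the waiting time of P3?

Timeline: | P0 0-3 | P1 3-6 | P0 6-9 | P2 9-12 | P1 12-15 | P3 15-18 | P0 18-21 | P4 21-24 | P2 24-27 | P5 27-30 | P1 30-33 | P3 33-36 | P0 36-39 | P4 39-42 | P2 42-45 | P5 45-48 | P1 48-51 | P3 51-54 | P0 54-57 | P4 57-58 | P2 58-61 | P5 61-64 | P1 64-67 | P3 67-70 | P0 70-73 | P2 73-76 | P5 76-77 | P1 77-79 | P3 79-81 | P2 81-82 |
Completion: P0=73  P1=79  P2=82  P3=81  P4=58  P5=77
Turnaround (C−A): P0=73  P1=79  P2=77  P3=74  P4=47  P5=63
Waiting(P3) = turnaround − burst = 74 − 14 = 60

60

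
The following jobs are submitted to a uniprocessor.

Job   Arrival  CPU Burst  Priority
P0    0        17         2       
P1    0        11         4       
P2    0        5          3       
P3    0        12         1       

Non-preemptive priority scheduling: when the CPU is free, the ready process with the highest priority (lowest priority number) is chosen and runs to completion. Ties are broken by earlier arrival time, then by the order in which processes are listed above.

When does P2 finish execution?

Gantt: | P3 0-12 | P0 12-29 | P2 29-34 | P1 34-45 |
Completion: P0=29  P1=45  P2=34  P3=12

34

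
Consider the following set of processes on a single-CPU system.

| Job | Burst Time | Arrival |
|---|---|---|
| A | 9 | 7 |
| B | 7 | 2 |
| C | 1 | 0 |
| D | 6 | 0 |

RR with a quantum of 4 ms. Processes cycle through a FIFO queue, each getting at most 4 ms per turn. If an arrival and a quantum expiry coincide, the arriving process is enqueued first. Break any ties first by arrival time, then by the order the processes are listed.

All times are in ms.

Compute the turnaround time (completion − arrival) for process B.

16

Gantt: | C 0-1 | D 1-5 | B 5-9 | D 9-11 | A 11-15 | B 15-18 | A 18-23 |
Completion: A=23  B=18  C=1  D=11
Turnaround (C−A): A=16  B=16  C=1  D=11
Turnaround(B) = completion − arrival = 18 − 2 = 16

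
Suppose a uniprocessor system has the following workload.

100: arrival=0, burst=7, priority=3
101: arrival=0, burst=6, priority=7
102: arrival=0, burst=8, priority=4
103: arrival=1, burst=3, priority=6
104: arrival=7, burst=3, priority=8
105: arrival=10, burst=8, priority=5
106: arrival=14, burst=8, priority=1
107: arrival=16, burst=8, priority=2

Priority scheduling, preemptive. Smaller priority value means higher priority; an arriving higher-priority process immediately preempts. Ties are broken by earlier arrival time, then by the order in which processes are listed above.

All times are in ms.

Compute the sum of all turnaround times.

222

Schedule: | 100 0-7 | 102 7-14 | 106 14-22 | 107 22-30 | 102 30-31 | 105 31-39 | 103 39-42 | 101 42-48 | 104 48-51 |
Completion: 100=7  101=48  102=31  103=42  104=51  105=39  106=22  107=30
Turnaround (C−A): 100=7  101=48  102=31  103=41  104=44  105=29  106=8  107=14
Turnaround = completion − arrival: 100=7, 101=48, 102=31, 103=41, 104=44, 105=29, 106=8, 107=14
Total turnaround = 7 + 48 + 31 + 41 + 44 + 29 + 8 + 14 = 222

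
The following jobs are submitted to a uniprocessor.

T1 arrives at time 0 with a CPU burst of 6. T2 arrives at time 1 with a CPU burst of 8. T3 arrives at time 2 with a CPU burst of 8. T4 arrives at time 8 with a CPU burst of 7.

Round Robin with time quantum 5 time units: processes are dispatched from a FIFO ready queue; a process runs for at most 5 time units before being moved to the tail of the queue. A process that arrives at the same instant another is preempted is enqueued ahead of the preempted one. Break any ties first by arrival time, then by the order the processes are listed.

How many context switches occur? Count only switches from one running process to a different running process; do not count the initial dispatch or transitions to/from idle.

7

Schedule: | T1 0-5 | T2 5-10 | T3 10-15 | T1 15-16 | T4 16-21 | T2 21-24 | T3 24-27 | T4 27-29 |
Completion: T1=16  T2=24  T3=27  T4=29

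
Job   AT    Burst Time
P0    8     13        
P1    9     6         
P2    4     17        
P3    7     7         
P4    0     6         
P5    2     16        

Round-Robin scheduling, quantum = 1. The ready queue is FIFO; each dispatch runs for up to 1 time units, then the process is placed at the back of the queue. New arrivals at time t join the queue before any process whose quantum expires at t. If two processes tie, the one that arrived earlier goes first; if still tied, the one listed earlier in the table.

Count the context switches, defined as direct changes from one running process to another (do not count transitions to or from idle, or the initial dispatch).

61

Schedule: | P4 0-2 | P5 2-3 | P4 3-4 | P5 4-5 | P2 5-6 | P4 6-7 | P5 7-8 | P2 8-9 | P3 9-10 | P4 10-11 | P0 11-12 | P5 12-13 | P1 13-14 | P2 14-15 | P3 15-16 | P4 16-17 | P0 17-18 | P5 18-19 | P1 19-20 | P2 20-21 | P3 21-22 | P0 22-23 | P5 23-24 | P1 24-25 | P2 25-26 | P3 26-27 | P0 27-28 | P5 28-29 | P1 29-30 | P2 30-31 | P3 31-32 | P0 32-33 | P5 33-34 | P1 34-35 | P2 35-36 | P3 36-37 | P0 37-38 | P5 38-39 | P1 39-40 | P2 40-41 | P3 41-42 | P0 42-43 | P5 43-44 | P2 44-45 | P0 45-46 | P5 46-47 | P2 47-48 | P0 48-49 | P5 49-50 | P2 50-51 | P0 51-52 | P5 52-53 | P2 53-54 | P0 54-55 | P5 55-56 | P2 56-57 | P0 57-58 | P5 58-59 | P2 59-60 | P0 60-61 | P5 61-62 | P2 62-65 |
Completion: P0=61  P1=40  P2=65  P3=42  P4=17  P5=62
Turnaround (C−A): P0=53  P1=31  P2=61  P3=35  P4=17  P5=60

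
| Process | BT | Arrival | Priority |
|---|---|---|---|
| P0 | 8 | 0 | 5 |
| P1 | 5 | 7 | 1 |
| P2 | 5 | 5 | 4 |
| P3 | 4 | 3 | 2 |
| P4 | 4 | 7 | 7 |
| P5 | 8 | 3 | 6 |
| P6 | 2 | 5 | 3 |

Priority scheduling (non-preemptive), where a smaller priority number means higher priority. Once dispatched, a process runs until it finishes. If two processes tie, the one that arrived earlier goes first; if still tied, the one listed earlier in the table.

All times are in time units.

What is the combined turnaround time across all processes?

Timeline: | P0 0-8 | P1 8-13 | P3 13-17 | P6 17-19 | P2 19-24 | P5 24-32 | P4 32-36 |
Completion: P0=8  P1=13  P2=24  P3=17  P4=36  P5=32  P6=19
Turnaround (C−A): P0=8  P1=6  P2=19  P3=14  P4=29  P5=29  P6=14
Turnaround = completion − arrival: P0=8, P1=6, P2=19, P3=14, P4=29, P5=29, P6=14
Total turnaround = 8 + 6 + 19 + 14 + 29 + 29 + 14 = 119

119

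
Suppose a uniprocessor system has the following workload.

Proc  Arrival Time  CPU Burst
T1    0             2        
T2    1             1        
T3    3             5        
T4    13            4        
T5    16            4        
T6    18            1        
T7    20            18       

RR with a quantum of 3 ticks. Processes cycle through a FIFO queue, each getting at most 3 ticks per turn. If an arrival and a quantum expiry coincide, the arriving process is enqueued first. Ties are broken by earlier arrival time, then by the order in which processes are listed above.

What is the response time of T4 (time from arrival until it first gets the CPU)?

0

Gantt: | T1 0-2 | T2 2-3 | T3 3-8 | idle 8-13 | T4 13-16 | T5 16-19 | T4 19-20 | T6 20-21 | T5 21-22 | T7 22-40 |
Completion: T1=2  T2=3  T3=8  T4=20  T5=22  T6=21  T7=40
Response(T4) = first start − arrival = 13 − 13 = 0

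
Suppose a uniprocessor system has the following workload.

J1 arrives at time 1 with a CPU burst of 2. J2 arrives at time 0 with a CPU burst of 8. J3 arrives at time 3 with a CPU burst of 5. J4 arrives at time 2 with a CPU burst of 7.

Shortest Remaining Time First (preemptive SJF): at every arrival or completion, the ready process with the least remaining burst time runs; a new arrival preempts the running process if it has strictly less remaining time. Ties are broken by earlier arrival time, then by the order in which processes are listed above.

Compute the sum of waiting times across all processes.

20

Schedule: | J2 0-1 | J1 1-3 | J3 3-8 | J2 8-15 | J4 15-22 |
Completion: J1=3  J2=15  J3=8  J4=22
Turnaround (C−A): J1=2  J2=15  J3=5  J4=20
Waiting = turnaround − burst: J1=0, J2=7, J3=0, J4=13
Total waiting = 0 + 7 + 0 + 13 = 20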